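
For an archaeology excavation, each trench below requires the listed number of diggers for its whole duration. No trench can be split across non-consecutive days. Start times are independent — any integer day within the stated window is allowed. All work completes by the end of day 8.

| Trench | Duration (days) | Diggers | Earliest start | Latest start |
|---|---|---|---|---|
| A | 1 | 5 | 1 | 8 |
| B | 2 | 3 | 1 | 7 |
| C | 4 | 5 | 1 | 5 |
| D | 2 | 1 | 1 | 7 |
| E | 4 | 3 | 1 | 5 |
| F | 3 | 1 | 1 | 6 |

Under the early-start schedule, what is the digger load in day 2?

13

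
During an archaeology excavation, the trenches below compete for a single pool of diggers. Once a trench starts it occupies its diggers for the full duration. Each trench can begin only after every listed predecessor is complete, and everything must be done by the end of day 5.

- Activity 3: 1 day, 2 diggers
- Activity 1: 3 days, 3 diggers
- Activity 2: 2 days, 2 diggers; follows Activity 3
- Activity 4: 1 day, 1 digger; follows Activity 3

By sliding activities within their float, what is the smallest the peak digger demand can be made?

5

Early-start (Activity 3@1, Activity 1@1, Activity 2@2, Activity 4@2) gives peak 6: d1:5  d2:6  d3:5  d4:0  d5:0.
Shift Activity 4→4.
Schedule Activity 3@1, Activity 1@1, Activity 2@2, Activity 4@4: d1:5  d2:5  d3:5  d4:1  d5:0 — peak 5.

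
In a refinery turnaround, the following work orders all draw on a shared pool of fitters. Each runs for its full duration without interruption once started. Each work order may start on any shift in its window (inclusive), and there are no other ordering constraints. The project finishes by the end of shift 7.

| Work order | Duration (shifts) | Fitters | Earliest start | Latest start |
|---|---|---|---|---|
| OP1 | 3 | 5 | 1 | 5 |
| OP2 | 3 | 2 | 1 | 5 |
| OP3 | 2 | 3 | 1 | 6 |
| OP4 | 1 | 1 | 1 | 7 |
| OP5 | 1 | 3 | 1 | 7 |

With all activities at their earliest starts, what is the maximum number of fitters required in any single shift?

Early-start schedule: OP1@1, OP2@1, OP3@1, OP4@1, OP5@1.
Load per shift: shift 1: 14, shift 2: 10, shift 3: 7, shift 4: 0, shift 5: 0, shift 6: 0, shift 7: 0.
Peak is 14.

14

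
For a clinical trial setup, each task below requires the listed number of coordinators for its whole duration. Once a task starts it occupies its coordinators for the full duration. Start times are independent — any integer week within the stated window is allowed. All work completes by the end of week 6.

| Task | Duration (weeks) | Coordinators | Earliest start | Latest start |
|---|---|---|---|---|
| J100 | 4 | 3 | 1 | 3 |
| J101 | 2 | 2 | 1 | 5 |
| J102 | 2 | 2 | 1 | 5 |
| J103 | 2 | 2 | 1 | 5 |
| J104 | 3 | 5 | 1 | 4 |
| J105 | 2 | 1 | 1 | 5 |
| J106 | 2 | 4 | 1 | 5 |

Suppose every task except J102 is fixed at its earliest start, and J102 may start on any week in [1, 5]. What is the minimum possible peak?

17

J102@1: w1:19  w2:19  w3:8  w4:3  w5:0  w6:0 → peak 19
J102@2: w1:17  w2:19  w3:10  w4:3  w5:0  w6:0 → peak 19
J102@3: w1:17  w2:17  w3:10  w4:5  w5:0  w6:0 → peak 17
J102@4: w1:17  w2:17  w3:8  w4:5  w5:2  w6:0 → peak 17
J102@5: w1:17  w2:17  w3:8  w4:3  w5:2  w6:2 → peak 17
Best is J102@3, peak 17.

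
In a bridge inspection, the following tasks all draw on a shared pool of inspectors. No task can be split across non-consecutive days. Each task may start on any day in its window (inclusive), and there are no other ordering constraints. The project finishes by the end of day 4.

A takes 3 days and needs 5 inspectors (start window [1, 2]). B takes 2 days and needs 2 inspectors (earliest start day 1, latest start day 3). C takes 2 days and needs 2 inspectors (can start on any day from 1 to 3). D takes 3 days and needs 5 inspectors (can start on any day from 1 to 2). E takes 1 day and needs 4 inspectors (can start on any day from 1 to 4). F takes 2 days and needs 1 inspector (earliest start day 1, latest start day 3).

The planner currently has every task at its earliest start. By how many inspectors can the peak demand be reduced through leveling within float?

6

Early-start peak: d1:19  d2:15  d3:10  d4:0 ⇒ 19.
Leveled (A@1, B@1, C@3, D@1, E@4, F@1): d1:13  d2:13  d3:12  d4:6 ⇒ 13.
Reduction 19 − 13 = 6.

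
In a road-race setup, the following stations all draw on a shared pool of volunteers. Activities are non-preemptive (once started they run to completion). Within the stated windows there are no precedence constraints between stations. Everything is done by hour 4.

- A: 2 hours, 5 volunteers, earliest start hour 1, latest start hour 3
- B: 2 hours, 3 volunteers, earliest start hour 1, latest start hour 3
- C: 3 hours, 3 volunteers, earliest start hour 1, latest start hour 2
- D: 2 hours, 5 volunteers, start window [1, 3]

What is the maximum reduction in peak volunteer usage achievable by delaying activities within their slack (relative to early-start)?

Early-start peak: h1:16  h2:16  h3:3  h4:0 ⇒ 16.
Leveled (A@1, B@1, C@1, D@3): h1:11  h2:11  h3:8  h4:5 ⇒ 11.
Reduction 16 − 11 = 5.

5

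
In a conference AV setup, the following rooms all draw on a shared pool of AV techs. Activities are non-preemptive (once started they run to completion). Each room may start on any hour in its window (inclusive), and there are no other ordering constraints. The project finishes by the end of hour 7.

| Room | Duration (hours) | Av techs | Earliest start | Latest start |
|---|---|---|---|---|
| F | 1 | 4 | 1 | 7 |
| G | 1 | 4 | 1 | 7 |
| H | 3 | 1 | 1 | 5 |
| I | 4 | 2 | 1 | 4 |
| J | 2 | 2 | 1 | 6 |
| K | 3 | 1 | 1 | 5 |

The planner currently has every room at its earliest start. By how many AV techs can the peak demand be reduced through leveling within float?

10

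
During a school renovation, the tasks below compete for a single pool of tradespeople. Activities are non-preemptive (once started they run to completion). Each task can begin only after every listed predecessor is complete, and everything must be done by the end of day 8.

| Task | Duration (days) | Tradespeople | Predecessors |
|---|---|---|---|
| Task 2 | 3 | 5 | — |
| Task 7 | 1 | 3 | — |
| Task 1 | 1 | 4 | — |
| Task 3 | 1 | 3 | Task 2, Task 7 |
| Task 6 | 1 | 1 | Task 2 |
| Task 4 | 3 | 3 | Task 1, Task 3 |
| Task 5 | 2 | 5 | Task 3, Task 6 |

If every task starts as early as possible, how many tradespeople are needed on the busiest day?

Early-start schedule: Task 2@1, Task 7@1, Task 1@1, Task 3@4, Task 6@4, Task 4@5, Task 5@5.
Load per day: day 1: 12, day 2: 5, day 3: 5, day 4: 4, day 5: 8, day 6: 8, day 7: 3, day 8: 0.
Peak is 12.

12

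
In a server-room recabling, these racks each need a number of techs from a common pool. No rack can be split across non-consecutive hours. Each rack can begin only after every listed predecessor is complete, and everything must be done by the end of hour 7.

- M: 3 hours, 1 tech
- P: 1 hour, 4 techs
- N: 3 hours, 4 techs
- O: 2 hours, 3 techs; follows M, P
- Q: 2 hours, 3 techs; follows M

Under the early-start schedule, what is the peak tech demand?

9

Early-start schedule: M@1, P@1, N@1, O@4, Q@4.
Load per hour: hour 1: 9, hour 2: 5, hour 3: 5, hour 4: 6, hour 5: 6, hour 6: 0, hour 7: 0.
Peak is 9.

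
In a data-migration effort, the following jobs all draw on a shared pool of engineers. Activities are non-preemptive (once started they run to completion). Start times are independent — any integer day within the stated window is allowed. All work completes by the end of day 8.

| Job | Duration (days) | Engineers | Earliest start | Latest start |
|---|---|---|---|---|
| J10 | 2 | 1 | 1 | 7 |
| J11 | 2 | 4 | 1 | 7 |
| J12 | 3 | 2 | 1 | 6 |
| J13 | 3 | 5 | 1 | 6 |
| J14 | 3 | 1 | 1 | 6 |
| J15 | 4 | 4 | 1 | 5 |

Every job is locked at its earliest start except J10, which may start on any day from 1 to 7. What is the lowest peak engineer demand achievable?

16

J10@1: d1:17  d2:17  d3:12  d4:4  d5:0  d6:0  d7:0  d8:0 → peak 17
J10@2: d1:16  d2:17  d3:13  d4:4  d5:0  d6:0  d7:0  d8:0 → peak 17
J10@3: d1:16  d2:16  d3:13  d4:5  d5:0  d6:0  d7:0  d8:0 → peak 16
J10@4: d1:16  d2:16  d3:12  d4:5  d5:1  d6:0  d7:0  d8:0 → peak 16
J10@5: d1:16  d2:16  d3:12  d4:4  d5:1  d6:1  d7:0  d8:0 → peak 16
J10@6: d1:16  d2:16  d3:12  d4:4  d5:0  d6:1  d7:1  d8:0 → peak 16
J10@7: d1:16  d2:16  d3:12  d4:4  d5:0  d6:0  d7:1  d8:1 → peak 16
Best is J10@3, peak 16.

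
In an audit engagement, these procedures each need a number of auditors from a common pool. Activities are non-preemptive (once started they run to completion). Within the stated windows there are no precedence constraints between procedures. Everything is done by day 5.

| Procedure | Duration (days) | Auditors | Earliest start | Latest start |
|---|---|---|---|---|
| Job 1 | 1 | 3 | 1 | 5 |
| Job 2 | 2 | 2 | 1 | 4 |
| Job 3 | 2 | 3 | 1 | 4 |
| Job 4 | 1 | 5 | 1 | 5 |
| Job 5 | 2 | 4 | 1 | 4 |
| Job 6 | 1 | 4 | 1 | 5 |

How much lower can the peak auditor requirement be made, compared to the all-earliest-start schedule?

14

Early-start peak: d1:21  d2:9  d3:0  d4:0  d5:0 ⇒ 21.
Leveled (Job 1@1, Job 2@1, Job 3@3, Job 4@2, Job 5@3, Job 6@5): d1:5  d2:7  d3:7  d4:7  d5:4 ⇒ 7.
Reduction 21 − 7 = 14.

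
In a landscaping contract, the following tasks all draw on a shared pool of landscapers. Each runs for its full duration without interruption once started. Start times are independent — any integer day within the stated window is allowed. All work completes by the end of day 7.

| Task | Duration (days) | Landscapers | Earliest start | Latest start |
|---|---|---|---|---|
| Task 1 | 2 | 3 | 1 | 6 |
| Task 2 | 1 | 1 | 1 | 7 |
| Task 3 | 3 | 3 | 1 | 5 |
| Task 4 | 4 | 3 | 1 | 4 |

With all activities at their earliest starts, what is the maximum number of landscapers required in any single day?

10

Early-start schedule: Task 1@1, Task 2@1, Task 3@1, Task 4@1.
Load per day: day 1: 10, day 2: 9, day 3: 6, day 4: 3, day 5: 0, day 6: 0, day 7: 0.
Peak is 10.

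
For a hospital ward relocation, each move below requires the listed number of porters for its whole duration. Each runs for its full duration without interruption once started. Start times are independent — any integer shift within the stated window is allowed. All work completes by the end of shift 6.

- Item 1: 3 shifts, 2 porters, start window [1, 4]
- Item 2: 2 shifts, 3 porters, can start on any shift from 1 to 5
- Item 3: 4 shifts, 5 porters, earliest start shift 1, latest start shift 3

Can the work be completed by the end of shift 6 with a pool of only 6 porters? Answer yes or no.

no

The minimum achievable peak is 7; 6 < 7, so no feasible schedule stays within the cap.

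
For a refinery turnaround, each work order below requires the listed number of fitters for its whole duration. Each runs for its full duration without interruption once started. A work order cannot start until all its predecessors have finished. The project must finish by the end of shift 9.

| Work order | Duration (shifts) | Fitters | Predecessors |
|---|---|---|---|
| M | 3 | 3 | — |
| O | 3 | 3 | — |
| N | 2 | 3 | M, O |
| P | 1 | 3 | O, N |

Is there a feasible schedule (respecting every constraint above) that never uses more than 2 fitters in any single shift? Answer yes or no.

no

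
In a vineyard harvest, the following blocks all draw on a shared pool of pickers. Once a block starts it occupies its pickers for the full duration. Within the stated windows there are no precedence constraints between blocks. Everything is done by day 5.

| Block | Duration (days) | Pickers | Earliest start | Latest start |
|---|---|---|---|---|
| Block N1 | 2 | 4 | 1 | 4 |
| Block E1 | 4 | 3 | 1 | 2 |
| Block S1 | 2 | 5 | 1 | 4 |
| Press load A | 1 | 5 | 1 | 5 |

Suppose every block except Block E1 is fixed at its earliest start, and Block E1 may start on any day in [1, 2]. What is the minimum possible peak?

14

Block E1@1: d1:17  d2:12  d3:3  d4:3  d5:0 → peak 17
Block E1@2: d1:14  d2:12  d3:3  d4:3  d5:3 → peak 14
Best is Block E1@2, peak 14.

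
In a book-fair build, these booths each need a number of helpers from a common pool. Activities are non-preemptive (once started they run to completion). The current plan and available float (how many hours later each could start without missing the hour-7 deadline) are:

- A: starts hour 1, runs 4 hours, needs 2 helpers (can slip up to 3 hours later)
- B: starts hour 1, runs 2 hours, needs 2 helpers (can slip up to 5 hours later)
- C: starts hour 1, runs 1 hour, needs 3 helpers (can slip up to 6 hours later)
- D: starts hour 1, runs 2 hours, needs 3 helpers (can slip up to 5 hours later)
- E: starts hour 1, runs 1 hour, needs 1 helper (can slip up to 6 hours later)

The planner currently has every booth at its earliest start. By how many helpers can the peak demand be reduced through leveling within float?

Early-start peak: h1:11  h2:7  h3:2  h4:2  h5:0  h6:0  h7:0 ⇒ 11.
Leveled (A@1, B@1, C@5, D@6, E@3): h1:4  h2:4  h3:3  h4:2  h5:3  h6:3  h7:3 ⇒ 4.
Reduction 11 − 4 = 7.

7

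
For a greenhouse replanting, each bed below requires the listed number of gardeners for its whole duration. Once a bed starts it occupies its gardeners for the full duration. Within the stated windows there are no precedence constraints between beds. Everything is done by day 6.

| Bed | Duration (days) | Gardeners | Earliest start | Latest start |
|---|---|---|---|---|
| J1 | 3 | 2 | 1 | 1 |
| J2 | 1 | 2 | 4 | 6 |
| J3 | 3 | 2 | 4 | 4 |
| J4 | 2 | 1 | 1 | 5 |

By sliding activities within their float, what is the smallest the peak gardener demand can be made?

4

Schedule J1@1, J2@4, J3@4, J4@1: d1:3  d2:3  d3:2  d4:4  d5:2  d6:2 — peak 4.
No arrangement of the 15 feasible schedules does better.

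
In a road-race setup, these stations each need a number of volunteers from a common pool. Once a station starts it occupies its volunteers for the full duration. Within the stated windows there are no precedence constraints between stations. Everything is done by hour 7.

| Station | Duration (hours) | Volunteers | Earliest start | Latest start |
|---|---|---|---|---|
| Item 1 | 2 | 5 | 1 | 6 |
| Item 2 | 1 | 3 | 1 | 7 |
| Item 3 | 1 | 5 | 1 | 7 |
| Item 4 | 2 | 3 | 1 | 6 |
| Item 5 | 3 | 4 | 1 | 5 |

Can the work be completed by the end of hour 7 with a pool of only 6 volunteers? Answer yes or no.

no

The minimum achievable peak is 7; 6 < 7, so no feasible schedule stays within the cap.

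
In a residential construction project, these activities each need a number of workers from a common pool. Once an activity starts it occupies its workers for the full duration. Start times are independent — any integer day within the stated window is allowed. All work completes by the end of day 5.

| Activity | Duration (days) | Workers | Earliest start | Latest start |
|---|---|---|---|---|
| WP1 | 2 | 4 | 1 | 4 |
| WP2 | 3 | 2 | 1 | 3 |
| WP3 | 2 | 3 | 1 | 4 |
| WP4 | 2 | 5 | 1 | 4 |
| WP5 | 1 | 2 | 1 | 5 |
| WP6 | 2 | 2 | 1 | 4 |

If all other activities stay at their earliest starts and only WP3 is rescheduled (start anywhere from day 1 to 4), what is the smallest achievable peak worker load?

WP3@1: d1:18  d2:16  d3:2  d4:0  d5:0 → peak 18
WP3@2: d1:15  d2:16  d3:5  d4:0  d5:0 → peak 16
WP3@3: d1:15  d2:13  d3:5  d4:3  d5:0 → peak 15
WP3@4: d1:15  d2:13  d3:2  d4:3  d5:3 → peak 15
Best is WP3@3, peak 15.

15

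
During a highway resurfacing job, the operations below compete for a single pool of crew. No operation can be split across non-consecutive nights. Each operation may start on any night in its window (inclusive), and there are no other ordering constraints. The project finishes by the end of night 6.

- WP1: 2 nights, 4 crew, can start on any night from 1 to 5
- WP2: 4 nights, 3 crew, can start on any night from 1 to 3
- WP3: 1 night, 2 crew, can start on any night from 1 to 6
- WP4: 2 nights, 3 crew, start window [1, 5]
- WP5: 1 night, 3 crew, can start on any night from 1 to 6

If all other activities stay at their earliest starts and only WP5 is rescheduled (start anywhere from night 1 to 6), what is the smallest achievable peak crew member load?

12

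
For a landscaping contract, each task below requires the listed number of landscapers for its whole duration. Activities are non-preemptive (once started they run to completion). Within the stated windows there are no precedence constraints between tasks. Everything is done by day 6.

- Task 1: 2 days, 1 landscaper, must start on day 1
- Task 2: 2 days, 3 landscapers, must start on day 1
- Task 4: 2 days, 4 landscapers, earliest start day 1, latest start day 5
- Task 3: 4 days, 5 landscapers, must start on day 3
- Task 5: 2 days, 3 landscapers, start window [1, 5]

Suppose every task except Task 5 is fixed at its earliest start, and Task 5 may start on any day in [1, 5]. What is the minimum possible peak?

8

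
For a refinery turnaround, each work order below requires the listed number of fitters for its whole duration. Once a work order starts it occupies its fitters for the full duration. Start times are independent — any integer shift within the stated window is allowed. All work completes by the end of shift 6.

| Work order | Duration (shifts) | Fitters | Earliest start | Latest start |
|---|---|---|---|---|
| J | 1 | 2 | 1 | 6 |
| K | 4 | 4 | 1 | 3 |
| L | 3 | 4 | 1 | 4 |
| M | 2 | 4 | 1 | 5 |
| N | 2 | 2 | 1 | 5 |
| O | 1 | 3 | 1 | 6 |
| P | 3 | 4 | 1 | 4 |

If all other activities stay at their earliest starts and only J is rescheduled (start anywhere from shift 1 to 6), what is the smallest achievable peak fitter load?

J@1: s1:23  s2:18  s3:12  s4:4  s5:0  s6:0 → peak 23
J@2: s1:21  s2:20  s3:12  s4:4  s5:0  s6:0 → peak 21
J@3: s1:21  s2:18  s3:14  s4:4  s5:0  s6:0 → peak 21
J@4: s1:21  s2:18  s3:12  s4:6  s5:0  s6:0 → peak 21
J@5: s1:21  s2:18  s3:12  s4:4  s5:2  s6:0 → peak 21
J@6: s1:21  s2:18  s3:12  s4:4  s5:0  s6:2 → peak 21
Best is J@2, peak 21.

21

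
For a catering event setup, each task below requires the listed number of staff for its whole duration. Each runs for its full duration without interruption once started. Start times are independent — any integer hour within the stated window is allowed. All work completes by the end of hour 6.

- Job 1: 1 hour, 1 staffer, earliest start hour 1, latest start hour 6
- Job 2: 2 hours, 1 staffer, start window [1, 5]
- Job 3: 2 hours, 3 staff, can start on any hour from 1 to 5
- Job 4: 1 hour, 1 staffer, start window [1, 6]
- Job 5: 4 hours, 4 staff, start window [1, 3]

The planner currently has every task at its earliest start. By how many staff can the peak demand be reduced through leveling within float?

Early-start peak: h1:10  h2:8  h3:4  h4:4  h5:0  h6:0 ⇒ 10.
Leveled (Job 1@1, Job 2@1, Job 3@1, Job 4@2, Job 5@3): h1:5  h2:5  h3:4  h4:4  h5:4  h6:4 ⇒ 5.
Reduction 10 − 5 = 5.

5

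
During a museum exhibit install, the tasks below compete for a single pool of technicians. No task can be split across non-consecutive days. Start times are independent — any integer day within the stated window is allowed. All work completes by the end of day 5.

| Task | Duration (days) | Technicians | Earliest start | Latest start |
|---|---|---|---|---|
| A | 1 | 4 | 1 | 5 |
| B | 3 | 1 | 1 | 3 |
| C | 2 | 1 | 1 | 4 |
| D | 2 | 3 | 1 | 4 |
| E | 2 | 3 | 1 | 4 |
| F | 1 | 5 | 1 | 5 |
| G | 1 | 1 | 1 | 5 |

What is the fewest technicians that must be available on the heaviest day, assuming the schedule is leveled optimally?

6

Early-start (A@1, B@1, C@1, D@1, E@1, F@1, G@1) gives peak 18: d1:18  d2:8  d3:1  d4:0  d5:0.
Shift D→4, E→4, F→3, G→2.
Schedule A@1, B@1, C@1, D@4, E@4, F@3, G@2: d1:6  d2:3  d3:6  d4:6  d5:6 — peak 6.
Total technician-days = 27 over 5 days ⇒ peak ≥ ⌈27/5⌉ = 6, so 6 is optimal.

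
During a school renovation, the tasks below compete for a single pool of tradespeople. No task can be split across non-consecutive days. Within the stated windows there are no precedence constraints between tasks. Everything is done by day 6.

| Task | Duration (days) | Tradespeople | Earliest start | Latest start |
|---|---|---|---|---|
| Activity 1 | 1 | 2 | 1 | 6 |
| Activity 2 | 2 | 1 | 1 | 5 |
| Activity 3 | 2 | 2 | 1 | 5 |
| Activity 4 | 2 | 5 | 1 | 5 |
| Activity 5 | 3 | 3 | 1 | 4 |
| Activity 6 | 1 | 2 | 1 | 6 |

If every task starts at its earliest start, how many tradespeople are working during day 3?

At early start, day 3 has: Activity 5.
Demand: 3 = 3.

3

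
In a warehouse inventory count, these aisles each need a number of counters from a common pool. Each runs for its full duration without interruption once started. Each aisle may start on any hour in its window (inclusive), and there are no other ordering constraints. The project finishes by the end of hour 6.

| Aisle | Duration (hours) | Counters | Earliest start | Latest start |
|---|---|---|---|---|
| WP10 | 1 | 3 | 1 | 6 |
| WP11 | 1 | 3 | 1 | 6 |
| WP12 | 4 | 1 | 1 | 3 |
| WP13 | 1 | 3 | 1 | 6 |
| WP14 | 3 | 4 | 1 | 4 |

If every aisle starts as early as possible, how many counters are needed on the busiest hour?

Early-start schedule: WP10@1, WP11@1, WP12@1, WP13@1, WP14@1.
Load per hour: hour 1: 14, hour 2: 5, hour 3: 5, hour 4: 1, hour 5: 0, hour 6: 0.
Peak is 14.

14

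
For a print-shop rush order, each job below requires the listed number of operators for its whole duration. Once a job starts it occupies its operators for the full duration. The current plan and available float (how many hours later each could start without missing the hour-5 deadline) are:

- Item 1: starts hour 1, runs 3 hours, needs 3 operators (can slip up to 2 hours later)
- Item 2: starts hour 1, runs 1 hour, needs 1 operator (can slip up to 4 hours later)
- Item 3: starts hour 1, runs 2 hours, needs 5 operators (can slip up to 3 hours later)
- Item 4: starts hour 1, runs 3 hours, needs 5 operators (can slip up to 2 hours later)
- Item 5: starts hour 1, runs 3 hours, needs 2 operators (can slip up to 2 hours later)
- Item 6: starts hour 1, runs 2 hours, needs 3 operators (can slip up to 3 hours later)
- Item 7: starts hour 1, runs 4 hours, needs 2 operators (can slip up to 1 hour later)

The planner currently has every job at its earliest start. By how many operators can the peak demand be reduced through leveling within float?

Early-start peak: h1:21  h2:20  h3:12  h4:2  h5:0 ⇒ 21.
Leveled (Item 1@1, Item 2@1, Item 3@1, Item 4@3, Item 5@1, Item 6@4, Item 7@2): h1:11  h2:12  h3:12  h4:10  h5:10 ⇒ 12.
Reduction 21 − 12 = 9.

9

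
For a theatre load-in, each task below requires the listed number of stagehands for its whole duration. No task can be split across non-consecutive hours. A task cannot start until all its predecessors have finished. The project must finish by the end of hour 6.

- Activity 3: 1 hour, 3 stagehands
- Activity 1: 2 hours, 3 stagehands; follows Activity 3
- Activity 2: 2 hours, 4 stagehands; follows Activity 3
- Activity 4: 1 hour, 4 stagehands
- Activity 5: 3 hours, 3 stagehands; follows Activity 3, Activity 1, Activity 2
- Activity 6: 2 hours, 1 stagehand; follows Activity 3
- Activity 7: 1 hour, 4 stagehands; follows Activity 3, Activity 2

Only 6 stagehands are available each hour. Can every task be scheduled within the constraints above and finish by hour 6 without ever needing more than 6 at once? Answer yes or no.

no

The minimum achievable peak is 7; 6 < 7, so no feasible schedule stays within the cap.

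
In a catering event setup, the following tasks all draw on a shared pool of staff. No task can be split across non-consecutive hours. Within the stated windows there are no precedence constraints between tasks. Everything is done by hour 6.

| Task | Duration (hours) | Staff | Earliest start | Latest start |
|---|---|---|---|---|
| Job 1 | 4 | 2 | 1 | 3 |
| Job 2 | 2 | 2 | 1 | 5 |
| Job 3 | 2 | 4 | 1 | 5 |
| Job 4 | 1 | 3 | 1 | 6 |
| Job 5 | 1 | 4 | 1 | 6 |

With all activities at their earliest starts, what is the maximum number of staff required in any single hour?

15

Early-start schedule: Job 1@1, Job 2@1, Job 3@1, Job 4@1, Job 5@1.
Load per hour: hour 1: 15, hour 2: 8, hour 3: 2, hour 4: 2, hour 5: 0, hour 6: 0.
Peak is 15.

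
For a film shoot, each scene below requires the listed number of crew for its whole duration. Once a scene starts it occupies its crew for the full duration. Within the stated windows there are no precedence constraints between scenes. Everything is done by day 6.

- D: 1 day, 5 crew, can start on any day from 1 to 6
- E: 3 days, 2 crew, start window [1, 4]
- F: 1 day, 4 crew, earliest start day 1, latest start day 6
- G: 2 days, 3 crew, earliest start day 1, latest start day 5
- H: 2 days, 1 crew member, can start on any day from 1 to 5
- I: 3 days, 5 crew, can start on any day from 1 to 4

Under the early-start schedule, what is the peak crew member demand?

20

Early-start schedule: D@1, E@1, F@1, G@1, H@1, I@1.
Load per day: day 1: 20, day 2: 11, day 3: 7, day 4: 0, day 5: 0, day 6: 0.
Peak is 20.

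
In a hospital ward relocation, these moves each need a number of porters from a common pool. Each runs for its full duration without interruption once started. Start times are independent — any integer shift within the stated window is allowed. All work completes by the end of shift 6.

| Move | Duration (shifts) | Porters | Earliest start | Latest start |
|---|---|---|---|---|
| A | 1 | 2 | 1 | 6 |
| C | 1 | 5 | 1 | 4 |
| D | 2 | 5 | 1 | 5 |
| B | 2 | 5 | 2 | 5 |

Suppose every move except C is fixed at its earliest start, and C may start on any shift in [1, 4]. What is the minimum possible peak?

10

C@1: s1:12  s2:10  s3:5  s4:0  s5:0  s6:0 → peak 12
C@2: s1:7  s2:15  s3:5  s4:0  s5:0  s6:0 → peak 15
C@3: s1:7  s2:10  s3:10  s4:0  s5:0  s6:0 → peak 10
C@4: s1:7  s2:10  s3:5  s4:5  s5:0  s6:0 → peak 10
Best is C@3, peak 10.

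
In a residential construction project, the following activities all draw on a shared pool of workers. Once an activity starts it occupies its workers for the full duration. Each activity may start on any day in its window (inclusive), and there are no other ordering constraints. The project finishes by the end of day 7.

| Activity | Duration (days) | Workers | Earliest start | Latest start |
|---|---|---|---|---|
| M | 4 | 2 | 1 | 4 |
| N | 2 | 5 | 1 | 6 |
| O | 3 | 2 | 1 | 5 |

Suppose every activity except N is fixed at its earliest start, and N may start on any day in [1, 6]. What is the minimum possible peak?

N@1: d1:9  d2:9  d3:4  d4:2  d5:0  d6:0  d7:0 → peak 9
N@2: d1:4  d2:9  d3:9  d4:2  d5:0  d6:0  d7:0 → peak 9
N@3: d1:4  d2:4  d3:9  d4:7  d5:0  d6:0  d7:0 → peak 9
N@4: d1:4  d2:4  d3:4  d4:7  d5:5  d6:0  d7:0 → peak 7
N@5: d1:4  d2:4  d3:4  d4:2  d5:5  d6:5  d7:0 → peak 5
N@6: d1:4  d2:4  d3:4  d4:2  d5:0  d6:5  d7:5 → peak 5
Best is N@5, peak 5.

5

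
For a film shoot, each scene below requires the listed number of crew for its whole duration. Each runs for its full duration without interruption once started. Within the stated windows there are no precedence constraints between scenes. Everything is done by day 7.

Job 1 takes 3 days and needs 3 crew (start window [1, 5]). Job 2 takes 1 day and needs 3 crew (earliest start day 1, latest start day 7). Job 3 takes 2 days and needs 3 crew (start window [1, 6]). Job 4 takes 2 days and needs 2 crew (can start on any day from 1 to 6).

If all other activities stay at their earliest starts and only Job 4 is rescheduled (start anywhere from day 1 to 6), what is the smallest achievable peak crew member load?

9

Job 4@1: d1:11  d2:8  d3:3  d4:0  d5:0  d6:0  d7:0 → peak 11
Job 4@2: d1:9  d2:8  d3:5  d4:0  d5:0  d6:0  d7:0 → peak 9
Job 4@3: d1:9  d2:6  d3:5  d4:2  d5:0  d6:0  d7:0 → peak 9
Job 4@4: d1:9  d2:6  d3:3  d4:2  d5:2  d6:0  d7:0 → peak 9
Job 4@5: d1:9  d2:6  d3:3  d4:0  d5:2  d6:2  d7:0 → peak 9
Job 4@6: d1:9  d2:6  d3:3  d4:0  d5:0  d6:2  d7:2 → peak 9
Best is Job 4@2, peak 9.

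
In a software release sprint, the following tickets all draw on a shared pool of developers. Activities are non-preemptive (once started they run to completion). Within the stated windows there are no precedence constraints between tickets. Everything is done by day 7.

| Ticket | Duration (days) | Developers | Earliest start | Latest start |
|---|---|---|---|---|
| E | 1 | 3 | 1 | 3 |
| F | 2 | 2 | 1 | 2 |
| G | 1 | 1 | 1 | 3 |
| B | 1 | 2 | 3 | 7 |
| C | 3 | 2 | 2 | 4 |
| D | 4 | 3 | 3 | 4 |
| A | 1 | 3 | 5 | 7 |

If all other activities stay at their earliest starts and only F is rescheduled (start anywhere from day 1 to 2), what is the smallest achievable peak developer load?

7

F@1: d1:6  d2:4  d3:7  d4:5  d5:6  d6:3  d7:0 → peak 7
F@2: d1:4  d2:4  d3:9  d4:5  d5:6  d6:3  d7:0 → peak 9
Best is F@1, peak 7.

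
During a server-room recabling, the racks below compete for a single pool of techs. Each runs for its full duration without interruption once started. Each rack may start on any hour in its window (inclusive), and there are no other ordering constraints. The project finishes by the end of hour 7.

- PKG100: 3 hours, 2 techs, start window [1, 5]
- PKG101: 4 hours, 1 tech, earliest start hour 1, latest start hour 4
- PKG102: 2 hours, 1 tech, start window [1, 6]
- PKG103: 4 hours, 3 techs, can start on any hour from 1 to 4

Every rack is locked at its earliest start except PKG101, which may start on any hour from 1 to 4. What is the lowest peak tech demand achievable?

PKG101@1: h1:7  h2:7  h3:6  h4:4  h5:0  h6:0  h7:0 → peak 7
PKG101@2: h1:6  h2:7  h3:6  h4:4  h5:1  h6:0  h7:0 → peak 7
PKG101@3: h1:6  h2:6  h3:6  h4:4  h5:1  h6:1  h7:0 → peak 6
PKG101@4: h1:6  h2:6  h3:5  h4:4  h5:1  h6:1  h7:1 → peak 6
Best is PKG101@3, peak 6.

6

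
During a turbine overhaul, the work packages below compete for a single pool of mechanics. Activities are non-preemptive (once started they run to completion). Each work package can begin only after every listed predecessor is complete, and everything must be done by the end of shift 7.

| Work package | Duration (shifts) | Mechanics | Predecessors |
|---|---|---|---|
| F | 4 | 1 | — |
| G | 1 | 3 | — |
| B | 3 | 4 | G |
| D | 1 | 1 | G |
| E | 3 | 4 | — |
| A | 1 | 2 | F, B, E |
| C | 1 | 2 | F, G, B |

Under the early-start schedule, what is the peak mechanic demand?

10

Early-start schedule: F@1, G@1, B@2, D@2, E@1, A@5, C@5.
Load per shift: shift 1: 8, shift 2: 10, shift 3: 9, shift 4: 5, shift 5: 4, shift 6: 0, shift 7: 0.
Peak is 10.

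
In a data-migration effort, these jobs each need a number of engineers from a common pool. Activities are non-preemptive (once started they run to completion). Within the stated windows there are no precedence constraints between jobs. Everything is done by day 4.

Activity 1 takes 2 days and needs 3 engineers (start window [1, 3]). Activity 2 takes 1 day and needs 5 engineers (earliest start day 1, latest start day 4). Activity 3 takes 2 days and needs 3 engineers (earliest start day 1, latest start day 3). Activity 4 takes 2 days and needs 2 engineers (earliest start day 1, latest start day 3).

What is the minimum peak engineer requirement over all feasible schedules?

Early-start (Activity 1@1, Activity 2@1, Activity 3@1, Activity 4@1) gives peak 13: d1:13  d2:8  d3:0  d4:0.
Shift Activity 2→3, Activity 4→3.
Schedule Activity 1@1, Activity 2@3, Activity 3@1, Activity 4@3: d1:6  d2:6  d3:7  d4:2 — peak 7.

7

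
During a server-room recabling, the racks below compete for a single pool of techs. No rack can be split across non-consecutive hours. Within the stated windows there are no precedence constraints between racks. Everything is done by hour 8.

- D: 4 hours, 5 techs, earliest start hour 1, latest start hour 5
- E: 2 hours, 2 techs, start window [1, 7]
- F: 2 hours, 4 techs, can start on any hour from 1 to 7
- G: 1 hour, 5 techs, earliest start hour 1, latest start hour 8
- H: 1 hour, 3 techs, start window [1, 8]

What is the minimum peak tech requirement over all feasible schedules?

6

Early-start (D@1, E@1, F@1, G@1, H@1) gives peak 19: h1:19  h2:11  h3:5  h4:5  h5:0  h6:0  h7:0  h8:0.
Shift E→5, F→5, G→7, H→8.
Schedule D@1, E@5, F@5, G@7, H@8: h1:5  h2:5  h3:5  h4:5  h5:6  h6:6  h7:5  h8:3 — peak 6.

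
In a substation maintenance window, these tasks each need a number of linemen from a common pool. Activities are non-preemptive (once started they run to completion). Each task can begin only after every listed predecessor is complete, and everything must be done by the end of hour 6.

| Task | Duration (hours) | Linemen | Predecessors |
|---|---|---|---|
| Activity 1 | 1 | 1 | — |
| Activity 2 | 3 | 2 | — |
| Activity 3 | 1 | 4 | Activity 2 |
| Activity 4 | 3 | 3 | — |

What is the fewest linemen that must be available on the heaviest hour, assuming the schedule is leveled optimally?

5

Early-start (Activity 1@1, Activity 2@1, Activity 3@4, Activity 4@1) gives peak 6: h1:6  h2:5  h3:5  h4:4  h5:0  h6:0.
Shift Activity 3→5, Activity 4→2.
Schedule Activity 1@1, Activity 2@1, Activity 3@5, Activity 4@2: h1:3  h2:5  h3:5  h4:3  h5:4  h6:0 — peak 5.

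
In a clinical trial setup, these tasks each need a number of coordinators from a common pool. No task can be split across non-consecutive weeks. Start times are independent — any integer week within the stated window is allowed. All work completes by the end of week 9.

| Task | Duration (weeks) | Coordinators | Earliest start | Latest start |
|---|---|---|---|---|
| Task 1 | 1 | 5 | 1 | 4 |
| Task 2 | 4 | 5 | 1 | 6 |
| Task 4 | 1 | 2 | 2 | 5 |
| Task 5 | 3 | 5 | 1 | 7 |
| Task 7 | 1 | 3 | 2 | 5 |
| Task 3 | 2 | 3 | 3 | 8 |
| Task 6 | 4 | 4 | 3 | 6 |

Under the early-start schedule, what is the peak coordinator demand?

17

Early-start schedule: Task 1@1, Task 2@1, Task 4@2, Task 5@1, Task 7@2, Task 3@3, Task 6@3.
Load per week: week 1: 15, week 2: 15, week 3: 17, week 4: 12, week 5: 4, week 6: 4, week 7: 0, week 8: 0, week 9: 0.
Peak is 17.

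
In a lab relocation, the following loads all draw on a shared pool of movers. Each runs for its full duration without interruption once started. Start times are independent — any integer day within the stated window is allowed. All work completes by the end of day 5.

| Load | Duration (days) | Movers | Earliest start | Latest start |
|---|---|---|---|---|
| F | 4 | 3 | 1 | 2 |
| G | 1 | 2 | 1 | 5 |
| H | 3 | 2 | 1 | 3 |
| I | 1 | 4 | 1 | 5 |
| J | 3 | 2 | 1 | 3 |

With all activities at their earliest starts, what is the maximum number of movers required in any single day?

Early-start schedule: F@1, G@1, H@1, I@1, J@1.
Load per day: day 1: 13, day 2: 7, day 3: 7, day 4: 3, day 5: 0.
Peak is 13.

13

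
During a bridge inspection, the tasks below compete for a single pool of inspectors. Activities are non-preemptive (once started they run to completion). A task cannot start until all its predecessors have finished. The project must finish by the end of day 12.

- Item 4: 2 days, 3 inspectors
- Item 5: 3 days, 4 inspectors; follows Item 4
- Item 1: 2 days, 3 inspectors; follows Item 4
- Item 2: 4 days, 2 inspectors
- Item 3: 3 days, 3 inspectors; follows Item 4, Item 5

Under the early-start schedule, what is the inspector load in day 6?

3

At early start, day 6 has: Item 3.
Demand: 3 = 3.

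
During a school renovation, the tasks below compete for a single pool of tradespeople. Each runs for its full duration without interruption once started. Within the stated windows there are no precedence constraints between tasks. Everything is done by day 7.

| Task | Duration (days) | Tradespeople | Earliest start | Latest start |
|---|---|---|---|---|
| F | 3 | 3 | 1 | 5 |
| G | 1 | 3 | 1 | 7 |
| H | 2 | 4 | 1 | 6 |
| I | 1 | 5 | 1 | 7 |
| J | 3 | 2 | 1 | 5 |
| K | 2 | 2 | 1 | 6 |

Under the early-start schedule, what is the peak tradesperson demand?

19

Early-start schedule: F@1, G@1, H@1, I@1, J@1, K@1.
Load per day: day 1: 19, day 2: 11, day 3: 5, day 4: 0, day 5: 0, day 6: 0, day 7: 0.
Peak is 19.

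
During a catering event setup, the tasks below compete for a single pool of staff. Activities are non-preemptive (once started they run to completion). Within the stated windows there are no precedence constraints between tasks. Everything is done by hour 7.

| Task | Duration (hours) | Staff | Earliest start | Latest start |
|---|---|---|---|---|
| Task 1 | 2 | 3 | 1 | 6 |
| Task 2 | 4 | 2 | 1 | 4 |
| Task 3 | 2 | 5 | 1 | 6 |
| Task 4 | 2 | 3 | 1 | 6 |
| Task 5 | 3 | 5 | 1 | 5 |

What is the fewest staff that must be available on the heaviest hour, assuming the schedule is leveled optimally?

7

Early-start (Task 1@1, Task 2@1, Task 3@1, Task 4@1, Task 5@1) gives peak 18: h1:18  h2:18  h3:7  h4:2  h5:0  h6:0  h7:0.
Shift Task 2→3, Task 3→3, Task 5→5.
Schedule Task 1@1, Task 2@3, Task 3@3, Task 4@1, Task 5@5: h1:6  h2:6  h3:7  h4:7  h5:7  h6:7  h7:5 — peak 7.
Total staffer-hours = 45 over 7 hours ⇒ peak ≥ ⌈45/7⌉ = 7, so 7 is optimal.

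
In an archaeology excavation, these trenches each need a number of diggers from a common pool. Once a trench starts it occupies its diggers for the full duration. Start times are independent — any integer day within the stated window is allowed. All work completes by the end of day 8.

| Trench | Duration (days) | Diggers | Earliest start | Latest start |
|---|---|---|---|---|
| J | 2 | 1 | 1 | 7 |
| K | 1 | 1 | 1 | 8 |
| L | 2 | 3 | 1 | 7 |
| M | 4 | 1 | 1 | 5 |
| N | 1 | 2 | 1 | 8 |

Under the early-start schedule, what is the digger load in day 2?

5

At early start, day 2 has: J, L, M.
Demand: 1 + 3 + 1 = 5.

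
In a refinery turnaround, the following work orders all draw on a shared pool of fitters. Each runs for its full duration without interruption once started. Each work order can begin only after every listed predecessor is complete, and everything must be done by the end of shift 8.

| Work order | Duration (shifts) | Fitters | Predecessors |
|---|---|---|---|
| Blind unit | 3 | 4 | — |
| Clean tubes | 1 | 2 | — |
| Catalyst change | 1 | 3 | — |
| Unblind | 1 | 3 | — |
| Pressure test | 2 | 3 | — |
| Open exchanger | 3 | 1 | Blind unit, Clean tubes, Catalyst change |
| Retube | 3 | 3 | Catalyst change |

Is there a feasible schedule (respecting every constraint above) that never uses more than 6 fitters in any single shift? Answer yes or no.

Schedule Blind unit@1, Clean tubes@1, Catalyst change@4, Unblind@5, Pressure test@4, Open exchanger@6, Retube@6: s1:6  s2:4  s3:4  s4:6  s5:6  s6:4  s7:4  s8:4 — peak 6 ≤ 6.

yes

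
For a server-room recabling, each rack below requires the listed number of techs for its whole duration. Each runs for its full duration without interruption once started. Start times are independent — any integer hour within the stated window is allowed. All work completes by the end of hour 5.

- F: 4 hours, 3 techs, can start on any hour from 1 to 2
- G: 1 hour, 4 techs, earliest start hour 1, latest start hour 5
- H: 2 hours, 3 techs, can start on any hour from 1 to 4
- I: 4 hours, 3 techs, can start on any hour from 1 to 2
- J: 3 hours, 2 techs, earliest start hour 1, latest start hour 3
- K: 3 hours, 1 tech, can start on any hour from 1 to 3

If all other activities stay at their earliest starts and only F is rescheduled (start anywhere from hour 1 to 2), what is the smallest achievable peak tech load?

13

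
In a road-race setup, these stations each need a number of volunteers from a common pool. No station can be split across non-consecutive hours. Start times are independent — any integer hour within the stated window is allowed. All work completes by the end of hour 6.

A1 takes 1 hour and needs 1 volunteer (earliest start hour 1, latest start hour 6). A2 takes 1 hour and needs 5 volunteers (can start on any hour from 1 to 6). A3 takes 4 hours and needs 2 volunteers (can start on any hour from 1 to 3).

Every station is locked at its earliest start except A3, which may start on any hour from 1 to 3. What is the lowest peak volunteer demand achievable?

6

A3@1: h1:8  h2:2  h3:2  h4:2  h5:0  h6:0 → peak 8
A3@2: h1:6  h2:2  h3:2  h4:2  h5:2  h6:0 → peak 6
A3@3: h1:6  h2:0  h3:2  h4:2  h5:2  h6:2 → peak 6
Best is A3@2, peak 6.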